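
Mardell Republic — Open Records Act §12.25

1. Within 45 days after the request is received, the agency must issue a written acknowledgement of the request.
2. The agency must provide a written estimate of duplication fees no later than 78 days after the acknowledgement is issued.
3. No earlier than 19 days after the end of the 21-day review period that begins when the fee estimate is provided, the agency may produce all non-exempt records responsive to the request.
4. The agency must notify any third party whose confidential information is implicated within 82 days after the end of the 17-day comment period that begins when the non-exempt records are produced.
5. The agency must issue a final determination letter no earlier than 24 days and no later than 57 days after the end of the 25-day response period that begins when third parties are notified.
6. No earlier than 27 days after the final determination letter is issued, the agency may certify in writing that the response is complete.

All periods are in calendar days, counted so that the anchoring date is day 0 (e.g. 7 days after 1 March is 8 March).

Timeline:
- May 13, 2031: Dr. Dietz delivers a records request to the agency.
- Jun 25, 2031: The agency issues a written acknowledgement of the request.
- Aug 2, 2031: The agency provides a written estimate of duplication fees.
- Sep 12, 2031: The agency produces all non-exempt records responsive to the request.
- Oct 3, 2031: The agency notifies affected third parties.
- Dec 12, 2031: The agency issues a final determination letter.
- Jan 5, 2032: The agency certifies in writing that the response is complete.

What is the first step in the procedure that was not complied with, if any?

Step 1: 45 days after May 13, 2031 (when the request is received) is Jun 27, 2031; done Jun 25, 2031 — timely.
Step 2: 78 days after Jun 25, 2031 (when the acknowledgement is issued) is Sep 11, 2031; Aug 2, 2031 is within that limit.
Step 3: the earliest permitted date is 19 days after Aug 23, 2031 (end of the 21-day review period, which began when the fee estimate is provided on Aug 2, 2031), i.e. Sep 11, 2031; done Sep 12, 2031, after the minimum wait.
Step 4: 82 days after Sep 29, 2031 (end of the 17-day comment period, which began when the non-exempt records are produced on Sep 12, 2031) is Dec 20, 2031; completed Oct 3, 2031, before the deadline.
Step 5: the window is 24–57 days after Oct 28, 2031 (end of the 25-day response period, which began when third parties are notified on Oct 3, 2031), so Nov 21, 2031 through Dec 24, 2031; Dec 12, 2031 falls inside that range.
Step 6: the earliest permitted date is 27 days after Dec 12, 2031 (when the final determination letter is issued), i.e. Jan 8, 2032; Jan 5, 2032 is 3 days before the earliest permitted date.

Step 6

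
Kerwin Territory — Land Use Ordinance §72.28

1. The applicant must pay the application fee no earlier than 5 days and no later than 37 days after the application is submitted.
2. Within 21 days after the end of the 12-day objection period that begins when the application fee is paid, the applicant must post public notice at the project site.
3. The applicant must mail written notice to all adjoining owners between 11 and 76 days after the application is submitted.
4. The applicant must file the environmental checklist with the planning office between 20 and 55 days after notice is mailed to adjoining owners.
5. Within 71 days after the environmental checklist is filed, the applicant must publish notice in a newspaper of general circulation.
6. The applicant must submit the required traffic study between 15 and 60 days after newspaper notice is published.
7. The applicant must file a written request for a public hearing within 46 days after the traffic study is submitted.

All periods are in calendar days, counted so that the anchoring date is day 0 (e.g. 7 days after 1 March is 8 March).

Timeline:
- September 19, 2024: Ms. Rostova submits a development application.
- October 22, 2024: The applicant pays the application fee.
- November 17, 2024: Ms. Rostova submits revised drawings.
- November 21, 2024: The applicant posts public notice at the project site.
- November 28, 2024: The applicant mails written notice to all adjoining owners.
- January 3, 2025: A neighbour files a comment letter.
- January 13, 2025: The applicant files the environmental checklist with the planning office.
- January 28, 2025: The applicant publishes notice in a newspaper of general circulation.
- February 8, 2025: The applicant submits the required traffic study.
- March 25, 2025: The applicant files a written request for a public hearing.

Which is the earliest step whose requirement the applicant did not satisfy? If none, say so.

(1) the permitted window runs from September 19, 2024 + 5 = September 24, 2024 to September 19, 2024 + 37 = October 26, 2024; done October 22, 2024, which is between those dates.
(2) due by November 3, 2024 + 21 days = November 24, 2024; November 21, 2024 is within that limit.
(3) the permitted window runs from September 19, 2024 + 11 = September 30, 2024 to September 19, 2024 + 76 = December 4, 2024; done November 28, 2024 — within the window.
(4) the permitted window runs from November 28, 2024 + 20 = December 18, 2024 to November 28, 2024 + 55 = January 22, 2025; done January 13, 2025 — within the window.
(5) due by January 13, 2025 + 71 days = March 25, 2025; January 28, 2025 is within that limit.
(6) the permitted window runs from January 28, 2025 + 15 = February 12, 2025 to January 28, 2025 + 60 = March 29, 2025; February 8, 2025 is 4 days too early.
Later steps need not be reached.

Step 6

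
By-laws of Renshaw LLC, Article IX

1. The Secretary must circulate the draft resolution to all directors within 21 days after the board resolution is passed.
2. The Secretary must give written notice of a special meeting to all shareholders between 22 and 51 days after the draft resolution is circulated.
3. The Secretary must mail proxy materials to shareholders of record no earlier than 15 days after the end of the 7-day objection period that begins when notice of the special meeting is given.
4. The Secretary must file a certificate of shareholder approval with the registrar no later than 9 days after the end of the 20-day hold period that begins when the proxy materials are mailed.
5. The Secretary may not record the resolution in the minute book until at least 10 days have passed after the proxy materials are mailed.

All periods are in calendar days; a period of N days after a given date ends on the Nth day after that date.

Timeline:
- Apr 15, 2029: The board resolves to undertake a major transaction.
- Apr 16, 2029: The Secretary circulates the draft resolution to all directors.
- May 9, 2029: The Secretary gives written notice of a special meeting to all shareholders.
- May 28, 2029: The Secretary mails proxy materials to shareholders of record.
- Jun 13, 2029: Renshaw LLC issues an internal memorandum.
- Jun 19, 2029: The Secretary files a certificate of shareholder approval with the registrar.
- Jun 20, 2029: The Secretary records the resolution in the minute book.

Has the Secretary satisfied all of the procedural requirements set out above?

Step 1 — counting 21 days from Apr 15, 2029 (when the board resolution is passed) gives a deadline of May 6, 2029; done Apr 16, 2029 — timely.
Step 2 — 22 and 51 days from Apr 16, 2029 (when the draft resolution is circulated) are May 8, 2029 and Jun 6, 2029 respectively; done May 9, 2029, which is between those dates.
Step 3 — must wait 15 days from May 16, 2029 (end of the 7-day objection period, which began when notice of the special meeting is given on May 9, 2029), so not before May 31, 2029; done May 28, 2029 — 3 days too early.

No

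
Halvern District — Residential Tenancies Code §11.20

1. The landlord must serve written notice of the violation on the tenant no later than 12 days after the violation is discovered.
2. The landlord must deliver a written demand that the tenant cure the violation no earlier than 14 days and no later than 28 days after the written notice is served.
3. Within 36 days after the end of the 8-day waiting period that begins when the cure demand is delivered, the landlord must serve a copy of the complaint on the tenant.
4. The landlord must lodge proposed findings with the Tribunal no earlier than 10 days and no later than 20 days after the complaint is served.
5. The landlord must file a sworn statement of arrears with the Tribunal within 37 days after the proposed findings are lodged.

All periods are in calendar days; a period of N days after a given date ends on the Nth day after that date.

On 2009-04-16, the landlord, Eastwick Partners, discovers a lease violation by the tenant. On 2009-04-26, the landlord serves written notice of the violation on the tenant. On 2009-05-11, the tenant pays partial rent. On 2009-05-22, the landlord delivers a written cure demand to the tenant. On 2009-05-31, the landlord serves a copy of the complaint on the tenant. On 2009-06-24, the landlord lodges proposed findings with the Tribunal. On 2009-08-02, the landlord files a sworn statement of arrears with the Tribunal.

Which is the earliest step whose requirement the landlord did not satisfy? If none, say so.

Step 4

Step 1: 12 days after 2009-04-16 (when the violation is discovered) is 2009-04-28; 2009-04-26 is within that limit.
Step 2: the window is 14–28 days after 2009-04-26 (when the written notice is served), so 2009-05-10 through 2009-05-24; done 2009-05-22, which is between those dates.
Step 3: 36 days after 2009-05-30 (end of the 8-day waiting period, which began when the cure demand is delivered on 2009-05-22) is 2009-07-05; completed 2009-05-31, before the deadline.
Step 4: the window is 10–20 days after 2009-05-31 (when the complaint is served), so 2009-06-10 through 2009-06-20; 2009-06-24 is 4 days past the end of the window.
That is the first point of non-compliance.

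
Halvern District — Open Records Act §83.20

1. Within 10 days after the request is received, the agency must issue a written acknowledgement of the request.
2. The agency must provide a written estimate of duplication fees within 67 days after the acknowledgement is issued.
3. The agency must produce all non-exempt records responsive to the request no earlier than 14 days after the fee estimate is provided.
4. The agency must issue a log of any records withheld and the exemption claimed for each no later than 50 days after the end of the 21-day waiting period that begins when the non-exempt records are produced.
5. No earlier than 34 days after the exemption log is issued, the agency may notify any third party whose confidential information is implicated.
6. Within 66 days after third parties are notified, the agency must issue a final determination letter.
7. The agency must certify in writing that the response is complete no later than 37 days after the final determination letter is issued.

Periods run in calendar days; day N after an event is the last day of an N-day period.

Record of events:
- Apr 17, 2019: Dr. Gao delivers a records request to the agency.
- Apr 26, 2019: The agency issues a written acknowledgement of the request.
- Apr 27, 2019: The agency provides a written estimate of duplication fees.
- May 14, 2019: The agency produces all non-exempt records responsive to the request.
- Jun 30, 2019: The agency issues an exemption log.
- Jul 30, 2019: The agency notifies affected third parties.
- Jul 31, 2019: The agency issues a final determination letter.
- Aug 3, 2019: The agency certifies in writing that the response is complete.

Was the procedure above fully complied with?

Step 1 — counting 10 days from Apr 17, 2019 (when the request is received) gives a deadline of Apr 27, 2019; Apr 26, 2019 is within that limit.
Step 2 — counting 67 days from Apr 26, 2019 (when the acknowledgement is issued) gives a deadline of Jul 2, 2019; done Apr 27, 2019 — timely.
Step 3 — must wait 14 days from Apr 27, 2019 (when the fee estimate is provided), so not before May 11, 2019; done May 14, 2019, after the minimum wait.
Step 4 — counting 50 days from Jun 4, 2019 (end of the 21-day waiting period, which began when the non-exempt records are produced on May 14, 2019) gives a deadline of Jul 24, 2019; Jun 30, 2019 is within that limit.
Step 5 — must wait 34 days from Jun 30, 2019 (when the exemption log is issued), so not before Aug 3, 2019; Jul 30, 2019 is 4 days before the earliest permitted date.
Later steps need not be reached.

No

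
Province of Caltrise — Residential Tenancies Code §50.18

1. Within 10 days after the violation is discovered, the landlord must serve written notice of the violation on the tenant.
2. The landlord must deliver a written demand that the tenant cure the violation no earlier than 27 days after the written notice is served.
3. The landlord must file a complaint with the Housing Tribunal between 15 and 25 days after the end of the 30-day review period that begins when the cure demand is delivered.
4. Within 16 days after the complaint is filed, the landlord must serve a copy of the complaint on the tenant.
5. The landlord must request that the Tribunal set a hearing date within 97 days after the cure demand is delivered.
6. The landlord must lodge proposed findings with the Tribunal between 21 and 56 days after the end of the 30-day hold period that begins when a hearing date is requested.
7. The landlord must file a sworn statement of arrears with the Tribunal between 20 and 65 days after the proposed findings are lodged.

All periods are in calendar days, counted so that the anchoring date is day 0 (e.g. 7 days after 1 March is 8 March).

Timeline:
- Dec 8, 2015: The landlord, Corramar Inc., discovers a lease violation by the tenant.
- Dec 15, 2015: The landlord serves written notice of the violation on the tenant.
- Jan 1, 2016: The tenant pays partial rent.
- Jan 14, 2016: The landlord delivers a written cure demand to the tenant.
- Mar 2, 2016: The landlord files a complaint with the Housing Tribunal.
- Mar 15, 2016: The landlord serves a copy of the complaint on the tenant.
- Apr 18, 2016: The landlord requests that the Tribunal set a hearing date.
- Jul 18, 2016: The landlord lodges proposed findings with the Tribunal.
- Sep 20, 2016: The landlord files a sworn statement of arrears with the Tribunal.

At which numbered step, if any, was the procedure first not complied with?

(1) due by Dec 8, 2015 + 10 days = Dec 18, 2015; completed Dec 15, 2015, before the deadline.
(2) permitted from Dec 15, 2015 + 27 days = Jan 11, 2016 onward; Jan 14, 2016 is on or after that date.
(3) the permitted window runs from Feb 13, 2016 + 15 = Feb 28, 2016 to Feb 13, 2016 + 25 = Mar 9, 2016; done Mar 2, 2016 — within the window.
(4) due by Mar 2, 2016 + 16 days = Mar 18, 2016; done Mar 15, 2016 — timely.
(5) due by Jan 14, 2016 + 97 days = Apr 20, 2016; completed Apr 18, 2016, before the deadline.
(6) the permitted window runs from May 18, 2016 + 21 = Jun 8, 2016 to May 18, 2016 + 56 = Jul 13, 2016; Jul 18, 2016 is 5 days past the end of the window.

Step 6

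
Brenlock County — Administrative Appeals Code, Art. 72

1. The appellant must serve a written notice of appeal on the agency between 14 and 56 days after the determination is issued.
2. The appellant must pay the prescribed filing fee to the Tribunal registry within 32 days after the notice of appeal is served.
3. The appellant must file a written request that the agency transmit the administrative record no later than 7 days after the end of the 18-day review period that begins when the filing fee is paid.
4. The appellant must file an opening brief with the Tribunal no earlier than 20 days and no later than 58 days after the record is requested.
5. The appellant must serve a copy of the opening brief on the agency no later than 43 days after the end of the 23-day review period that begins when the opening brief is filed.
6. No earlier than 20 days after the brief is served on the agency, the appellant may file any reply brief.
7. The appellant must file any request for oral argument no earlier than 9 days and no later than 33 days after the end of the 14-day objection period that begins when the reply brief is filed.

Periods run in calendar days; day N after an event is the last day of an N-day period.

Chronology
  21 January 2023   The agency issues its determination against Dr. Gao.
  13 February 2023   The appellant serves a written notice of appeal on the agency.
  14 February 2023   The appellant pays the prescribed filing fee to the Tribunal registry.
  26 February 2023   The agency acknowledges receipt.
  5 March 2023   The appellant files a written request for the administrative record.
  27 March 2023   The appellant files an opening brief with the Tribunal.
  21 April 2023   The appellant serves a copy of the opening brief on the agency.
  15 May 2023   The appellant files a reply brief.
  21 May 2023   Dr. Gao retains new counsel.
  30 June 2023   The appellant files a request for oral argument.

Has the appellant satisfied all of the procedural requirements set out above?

Yes

(1) the permitted window runs from 21 January 2023 + 14 = 4 February 2023 to 21 January 2023 + 56 = 18 March 2023; done 13 February 2023 — within the window.
(2) due by 13 February 2023 + 32 days = 17 March 2023; 14 February 2023 is within that limit.
(3) due by 4 March 2023 + 7 days = 11 March 2023; completed 5 March 2023, before the deadline.
(4) the permitted window runs from 5 March 2023 + 20 = 25 March 2023 to 5 March 2023 + 58 = 2 May 2023; done 27 March 2023, which is between those dates.
(5) due by 19 April 2023 + 43 days = 1 June 2023; done 21 April 2023 — timely.
(6) permitted from 21 April 2023 + 20 days = 11 May 2023 onward; done 15 May 2023, after the minimum wait.
(7) the permitted window runs from 29 May 2023 + 9 = 7 June 2023 to 29 May 2023 + 33 = 1 July 2023; 30 June 2023 falls inside that range.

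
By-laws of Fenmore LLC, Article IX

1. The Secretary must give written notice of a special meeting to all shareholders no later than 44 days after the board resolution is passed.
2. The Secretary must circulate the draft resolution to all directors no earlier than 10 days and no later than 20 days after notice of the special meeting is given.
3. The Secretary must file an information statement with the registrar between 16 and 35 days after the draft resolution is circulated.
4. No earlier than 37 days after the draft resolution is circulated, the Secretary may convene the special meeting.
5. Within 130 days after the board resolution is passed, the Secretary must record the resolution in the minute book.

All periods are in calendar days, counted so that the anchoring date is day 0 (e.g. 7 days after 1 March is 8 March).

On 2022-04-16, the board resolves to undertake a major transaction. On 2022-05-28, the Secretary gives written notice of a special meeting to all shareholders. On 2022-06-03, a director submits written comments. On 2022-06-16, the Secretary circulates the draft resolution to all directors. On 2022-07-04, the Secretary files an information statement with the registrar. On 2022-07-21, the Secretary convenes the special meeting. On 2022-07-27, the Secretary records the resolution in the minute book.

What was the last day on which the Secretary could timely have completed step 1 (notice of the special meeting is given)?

Step 1 runs from 2022-04-16, when the board resolution is passed. 44 days after 2022-04-16 is 2022-05-30.

2022-05-30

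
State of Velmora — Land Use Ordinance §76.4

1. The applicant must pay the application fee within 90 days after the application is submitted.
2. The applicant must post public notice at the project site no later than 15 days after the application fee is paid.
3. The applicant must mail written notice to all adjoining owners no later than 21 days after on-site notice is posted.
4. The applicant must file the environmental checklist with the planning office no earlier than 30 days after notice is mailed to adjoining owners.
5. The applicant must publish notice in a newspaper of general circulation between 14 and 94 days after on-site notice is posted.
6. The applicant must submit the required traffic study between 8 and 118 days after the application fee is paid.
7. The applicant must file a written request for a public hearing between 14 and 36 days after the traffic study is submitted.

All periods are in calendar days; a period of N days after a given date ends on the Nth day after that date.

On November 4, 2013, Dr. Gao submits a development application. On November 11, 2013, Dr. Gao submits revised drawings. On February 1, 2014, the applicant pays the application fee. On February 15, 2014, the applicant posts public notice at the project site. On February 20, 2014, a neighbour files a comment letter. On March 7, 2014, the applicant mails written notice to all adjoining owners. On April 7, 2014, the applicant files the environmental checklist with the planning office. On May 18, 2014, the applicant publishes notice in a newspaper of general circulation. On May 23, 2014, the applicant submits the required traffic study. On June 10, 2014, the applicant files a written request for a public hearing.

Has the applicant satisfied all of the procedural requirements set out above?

Step 1 — counting 90 days from November 4, 2013 (when the application is submitted) gives a deadline of February 2, 2014; done February 1, 2014 — timely.
Step 2 — counting 15 days from February 1, 2014 (when the application fee is paid) gives a deadline of February 16, 2014; completed February 15, 2014, before the deadline.
Step 3 — counting 21 days from February 15, 2014 (when on-site notice is posted) gives a deadline of March 8, 2014; done March 7, 2014 — timely.
Step 4 — must wait 30 days from March 7, 2014 (when notice is mailed to adjoining owners), so not before April 6, 2014; April 7, 2014 is on or after that date.
Step 5 — 14 and 94 days from February 15, 2014 (when on-site notice is posted) are March 1, 2014 and May 20, 2014 respectively; May 18, 2014 falls inside that range.
Step 6 — 8 and 118 days from February 1, 2014 (when the application fee is paid) are February 9, 2014 and May 30, 2014 respectively; done May 23, 2014 — within the window.
Step 7 — 14 and 36 days from May 23, 2014 (when the traffic study is submitted) are June 6, 2014 and June 28, 2014 respectively; done June 10, 2014, which is between those dates.

Yes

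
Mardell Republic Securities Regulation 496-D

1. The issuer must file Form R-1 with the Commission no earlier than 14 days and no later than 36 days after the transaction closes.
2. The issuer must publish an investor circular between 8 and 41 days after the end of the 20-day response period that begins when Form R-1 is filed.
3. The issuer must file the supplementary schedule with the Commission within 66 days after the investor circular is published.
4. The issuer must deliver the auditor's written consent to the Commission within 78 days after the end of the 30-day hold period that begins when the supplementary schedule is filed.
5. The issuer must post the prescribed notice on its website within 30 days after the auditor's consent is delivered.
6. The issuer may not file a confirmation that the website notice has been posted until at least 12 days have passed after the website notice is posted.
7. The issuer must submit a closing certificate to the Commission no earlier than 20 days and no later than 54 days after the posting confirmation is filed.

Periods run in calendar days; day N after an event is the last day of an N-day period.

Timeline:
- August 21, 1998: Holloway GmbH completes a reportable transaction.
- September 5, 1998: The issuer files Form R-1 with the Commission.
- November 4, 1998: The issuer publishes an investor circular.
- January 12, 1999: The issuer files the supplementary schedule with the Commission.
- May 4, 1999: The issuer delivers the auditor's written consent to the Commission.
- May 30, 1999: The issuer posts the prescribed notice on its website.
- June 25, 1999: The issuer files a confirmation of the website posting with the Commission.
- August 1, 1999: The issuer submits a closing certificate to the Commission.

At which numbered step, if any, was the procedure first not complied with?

Step 1 — 14 and 36 days from August 21, 1998 (when the transaction closes) are September 4, 1998 and September 26, 1998 respectively; done September 5, 1998, which is between those dates.
Step 2 — 8 and 41 days from September 25, 1998 (end of the 20-day response period, which began when Form R-1 is filed on September 5, 1998) are October 3, 1998 and November 5, 1998 respectively; done November 4, 1998, which is between those dates.
Step 3 — counting 66 days from November 4, 1998 (when the investor circular is published) gives a deadline of January 9, 1999; done January 12, 1999 — 3 days late.
That is the first point of non-compliance.

Step 3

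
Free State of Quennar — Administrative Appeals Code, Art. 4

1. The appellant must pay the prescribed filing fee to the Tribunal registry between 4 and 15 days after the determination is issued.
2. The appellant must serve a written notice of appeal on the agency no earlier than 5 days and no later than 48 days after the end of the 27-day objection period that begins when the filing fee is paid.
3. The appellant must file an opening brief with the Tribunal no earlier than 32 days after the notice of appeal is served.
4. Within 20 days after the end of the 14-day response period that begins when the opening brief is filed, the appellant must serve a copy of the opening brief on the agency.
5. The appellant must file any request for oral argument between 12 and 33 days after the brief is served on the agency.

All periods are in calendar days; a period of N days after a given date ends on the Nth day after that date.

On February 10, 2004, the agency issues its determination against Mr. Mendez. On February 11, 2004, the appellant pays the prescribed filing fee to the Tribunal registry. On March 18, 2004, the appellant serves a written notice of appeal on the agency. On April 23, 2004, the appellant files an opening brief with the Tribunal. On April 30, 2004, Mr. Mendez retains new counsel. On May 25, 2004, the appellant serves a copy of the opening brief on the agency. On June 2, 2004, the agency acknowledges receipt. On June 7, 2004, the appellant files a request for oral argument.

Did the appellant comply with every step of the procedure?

No

(1) the permitted window runs from February 10, 2004 + 4 = February 14, 2004 to February 10, 2004 + 15 = February 25, 2004; done February 11, 2004 — 3 days before the window opened.
Later steps need not be reached.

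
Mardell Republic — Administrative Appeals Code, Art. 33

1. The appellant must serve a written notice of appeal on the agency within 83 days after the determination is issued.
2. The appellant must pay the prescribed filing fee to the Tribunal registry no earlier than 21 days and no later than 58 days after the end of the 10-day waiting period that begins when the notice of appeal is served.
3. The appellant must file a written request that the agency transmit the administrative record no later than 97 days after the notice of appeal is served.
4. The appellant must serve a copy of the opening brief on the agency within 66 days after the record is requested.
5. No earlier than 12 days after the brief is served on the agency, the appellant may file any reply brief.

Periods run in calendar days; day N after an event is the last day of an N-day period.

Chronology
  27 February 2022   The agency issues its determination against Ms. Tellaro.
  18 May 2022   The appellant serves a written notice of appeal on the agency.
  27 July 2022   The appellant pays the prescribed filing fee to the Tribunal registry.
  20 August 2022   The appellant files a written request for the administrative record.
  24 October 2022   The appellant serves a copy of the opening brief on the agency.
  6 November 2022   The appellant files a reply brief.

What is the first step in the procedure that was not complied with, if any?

Step 2

Step 1 — counting 83 days from 27 February 2022 (when the determination is issued) gives a deadline of 21 May 2022; 18 May 2022 is within that limit.
Step 2 — 21 and 58 days from 28 May 2022 (end of the 10-day waiting period, which began when the notice of appeal is served on 18 May 2022) are 18 June 2022 and 25 July 2022 respectively; done 27 July 2022 — 2 days after the window closed.
The analysis stops there.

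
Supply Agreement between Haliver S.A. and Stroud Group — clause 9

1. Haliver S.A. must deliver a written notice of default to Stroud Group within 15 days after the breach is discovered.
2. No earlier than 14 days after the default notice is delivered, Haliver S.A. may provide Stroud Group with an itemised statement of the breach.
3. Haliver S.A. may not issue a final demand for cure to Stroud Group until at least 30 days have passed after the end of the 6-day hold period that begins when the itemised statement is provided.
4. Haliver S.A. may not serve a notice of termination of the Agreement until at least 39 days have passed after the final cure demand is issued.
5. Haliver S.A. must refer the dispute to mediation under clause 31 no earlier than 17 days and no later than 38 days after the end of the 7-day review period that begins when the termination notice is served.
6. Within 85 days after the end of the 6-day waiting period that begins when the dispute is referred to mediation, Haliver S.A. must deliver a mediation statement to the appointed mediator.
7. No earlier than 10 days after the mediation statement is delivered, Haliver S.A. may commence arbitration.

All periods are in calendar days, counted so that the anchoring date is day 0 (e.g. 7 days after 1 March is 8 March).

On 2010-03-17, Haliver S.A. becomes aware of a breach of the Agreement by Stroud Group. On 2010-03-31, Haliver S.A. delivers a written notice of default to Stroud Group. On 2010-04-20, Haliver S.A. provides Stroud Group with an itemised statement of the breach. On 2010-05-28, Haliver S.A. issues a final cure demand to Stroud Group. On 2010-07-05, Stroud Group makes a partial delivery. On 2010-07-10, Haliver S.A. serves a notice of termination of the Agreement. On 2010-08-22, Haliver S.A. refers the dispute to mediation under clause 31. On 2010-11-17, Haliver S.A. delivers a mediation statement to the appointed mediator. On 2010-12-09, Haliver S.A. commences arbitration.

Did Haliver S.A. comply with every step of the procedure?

Yes

Step 1: 15 days after 2010-03-17 (when the breach is discovered) is 2010-04-01; done 2010-03-31 — timely.
Step 2: the earliest permitted date is 14 days after 2010-03-31 (when the default notice is delivered), i.e. 2010-04-14; 2010-04-20 is on or after that date.
Step 3: the earliest permitted date is 30 days after 2010-04-26 (end of the 6-day hold period, which began when the itemised statement is provided on 2010-04-20), i.e. 2010-05-26; 2010-05-28 is on or after that date.
Step 4: the earliest permitted date is 39 days after 2010-05-28 (when the final cure demand is issued), i.e. 2010-07-06; done 2010-07-10, after the minimum wait.
Step 5: the window is 17–38 days after 2010-07-17 (end of the 7-day review period, which began when the termination notice is served on 2010-07-10), so 2010-08-03 through 2010-08-24; done 2010-08-22, which is between those dates.
Step 6: 85 days after 2010-08-28 (end of the 6-day waiting period, which began when the dispute is referred to mediation on 2010-08-22) is 2010-11-21; completed 2010-11-17, before the deadline.
Step 7: the earliest permitted date is 10 days after 2010-11-17 (when the mediation statement is delivered), i.e. 2010-11-27; done 2010-12-09 — permitted.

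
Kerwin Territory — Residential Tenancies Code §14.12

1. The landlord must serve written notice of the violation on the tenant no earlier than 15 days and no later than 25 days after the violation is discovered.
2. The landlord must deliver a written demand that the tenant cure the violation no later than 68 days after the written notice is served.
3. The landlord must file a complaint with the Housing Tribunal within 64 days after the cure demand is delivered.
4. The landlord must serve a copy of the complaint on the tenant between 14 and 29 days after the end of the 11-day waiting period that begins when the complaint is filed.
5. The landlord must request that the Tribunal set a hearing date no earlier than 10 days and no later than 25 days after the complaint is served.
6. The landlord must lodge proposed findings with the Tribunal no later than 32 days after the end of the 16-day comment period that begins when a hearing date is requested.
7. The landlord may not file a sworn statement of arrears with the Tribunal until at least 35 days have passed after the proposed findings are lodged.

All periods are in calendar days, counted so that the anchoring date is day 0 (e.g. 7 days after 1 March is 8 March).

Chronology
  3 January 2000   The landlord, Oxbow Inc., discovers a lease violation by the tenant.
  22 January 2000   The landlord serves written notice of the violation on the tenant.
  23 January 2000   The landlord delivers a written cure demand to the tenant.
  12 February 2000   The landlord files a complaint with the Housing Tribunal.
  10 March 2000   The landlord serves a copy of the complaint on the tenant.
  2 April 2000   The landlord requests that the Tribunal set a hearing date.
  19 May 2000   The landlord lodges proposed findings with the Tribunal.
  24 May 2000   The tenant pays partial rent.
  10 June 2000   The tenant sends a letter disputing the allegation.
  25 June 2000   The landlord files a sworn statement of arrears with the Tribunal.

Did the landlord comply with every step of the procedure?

Yes

(1) the permitted window runs from 3 January 2000 + 15 = 18 January 2000 to 3 January 2000 + 25 = 28 January 2000; done 22 January 2000, which is between those dates.
(2) due by 22 January 2000 + 68 days = 30 March 2000; completed 23 January 2000, before the deadline.
(3) due by 23 January 2000 + 64 days = 27 March 2000; 12 February 2000 is within that limit.
(4) the permitted window runs from 23 February 2000 + 14 = 8 March 2000 to 23 February 2000 + 29 = 23 March 2000; done 10 March 2000, which is between those dates.
(5) the permitted window runs from 10 March 2000 + 10 = 20 March 2000 to 10 March 2000 + 25 = 4 April 2000; done 2 April 2000 — within the window.
(6) due by 18 April 2000 + 32 days = 20 May 2000; 19 May 2000 is within that limit.
(7) permitted from 19 May 2000 + 35 days = 23 June 2000 onward; done 25 June 2000, after the minimum wait.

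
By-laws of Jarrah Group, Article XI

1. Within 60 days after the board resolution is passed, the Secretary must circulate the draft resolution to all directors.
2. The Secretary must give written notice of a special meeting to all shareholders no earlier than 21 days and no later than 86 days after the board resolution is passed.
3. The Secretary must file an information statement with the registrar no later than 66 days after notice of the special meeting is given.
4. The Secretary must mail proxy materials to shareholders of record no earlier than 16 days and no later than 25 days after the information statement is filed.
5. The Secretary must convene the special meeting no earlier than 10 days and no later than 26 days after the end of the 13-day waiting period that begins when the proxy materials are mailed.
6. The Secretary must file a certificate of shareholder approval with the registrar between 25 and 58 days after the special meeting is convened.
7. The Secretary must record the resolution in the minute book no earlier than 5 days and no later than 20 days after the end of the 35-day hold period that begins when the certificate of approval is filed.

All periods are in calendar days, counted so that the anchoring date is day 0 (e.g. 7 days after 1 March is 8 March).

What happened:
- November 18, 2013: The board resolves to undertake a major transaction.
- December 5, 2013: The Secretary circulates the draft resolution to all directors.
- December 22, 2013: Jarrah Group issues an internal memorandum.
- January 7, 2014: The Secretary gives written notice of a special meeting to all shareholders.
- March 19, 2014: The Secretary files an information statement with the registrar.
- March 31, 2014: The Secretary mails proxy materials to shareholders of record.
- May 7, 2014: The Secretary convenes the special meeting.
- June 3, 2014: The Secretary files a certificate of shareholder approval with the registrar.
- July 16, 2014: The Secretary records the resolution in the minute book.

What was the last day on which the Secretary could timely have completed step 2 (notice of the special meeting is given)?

February 12, 2014

Step 2 runs from November 18, 2013, when the board resolution is passed. The window is 21–86 days after November 18, 2013; it closes on February 12, 2014.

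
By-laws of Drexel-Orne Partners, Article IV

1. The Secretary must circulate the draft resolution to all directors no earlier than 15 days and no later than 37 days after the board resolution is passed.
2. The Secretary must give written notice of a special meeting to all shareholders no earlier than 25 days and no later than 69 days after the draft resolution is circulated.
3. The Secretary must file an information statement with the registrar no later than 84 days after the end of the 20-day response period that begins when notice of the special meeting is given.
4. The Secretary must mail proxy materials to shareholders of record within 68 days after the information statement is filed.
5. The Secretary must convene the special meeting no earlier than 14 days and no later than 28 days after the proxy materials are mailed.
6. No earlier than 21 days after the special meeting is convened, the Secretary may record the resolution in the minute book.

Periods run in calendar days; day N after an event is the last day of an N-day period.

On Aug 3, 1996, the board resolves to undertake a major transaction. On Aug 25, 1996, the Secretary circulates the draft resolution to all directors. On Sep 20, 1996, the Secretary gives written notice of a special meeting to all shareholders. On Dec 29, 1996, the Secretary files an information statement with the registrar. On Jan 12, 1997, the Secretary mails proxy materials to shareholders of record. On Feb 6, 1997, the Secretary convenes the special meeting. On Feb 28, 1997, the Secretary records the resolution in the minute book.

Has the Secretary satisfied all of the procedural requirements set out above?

(1) the permitted window runs from Aug 3, 1996 + 15 = Aug 18, 1996 to Aug 3, 1996 + 37 = Sep 9, 1996; done Aug 25, 1996 — within the window.
(2) the permitted window runs from Aug 25, 1996 + 25 = Sep 19, 1996 to Aug 25, 1996 + 69 = Nov 2, 1996; Sep 20, 1996 falls inside that range.
(3) due by Oct 10, 1996 + 84 days = Jan 2, 1997; done Dec 29, 1996 — timely.
(4) due by Dec 29, 1996 + 68 days = Mar 7, 1997; completed Jan 12, 1997, before the deadline.
(5) the permitted window runs from Jan 12, 1997 + 14 = Jan 26, 1997 to Jan 12, 1997 + 28 = Feb 9, 1997; done Feb 6, 1997, which is between those dates.
(6) permitted from Feb 6, 1997 + 21 days = Feb 27, 1997 onward; Feb 28, 1997 is on or after that date.

Yes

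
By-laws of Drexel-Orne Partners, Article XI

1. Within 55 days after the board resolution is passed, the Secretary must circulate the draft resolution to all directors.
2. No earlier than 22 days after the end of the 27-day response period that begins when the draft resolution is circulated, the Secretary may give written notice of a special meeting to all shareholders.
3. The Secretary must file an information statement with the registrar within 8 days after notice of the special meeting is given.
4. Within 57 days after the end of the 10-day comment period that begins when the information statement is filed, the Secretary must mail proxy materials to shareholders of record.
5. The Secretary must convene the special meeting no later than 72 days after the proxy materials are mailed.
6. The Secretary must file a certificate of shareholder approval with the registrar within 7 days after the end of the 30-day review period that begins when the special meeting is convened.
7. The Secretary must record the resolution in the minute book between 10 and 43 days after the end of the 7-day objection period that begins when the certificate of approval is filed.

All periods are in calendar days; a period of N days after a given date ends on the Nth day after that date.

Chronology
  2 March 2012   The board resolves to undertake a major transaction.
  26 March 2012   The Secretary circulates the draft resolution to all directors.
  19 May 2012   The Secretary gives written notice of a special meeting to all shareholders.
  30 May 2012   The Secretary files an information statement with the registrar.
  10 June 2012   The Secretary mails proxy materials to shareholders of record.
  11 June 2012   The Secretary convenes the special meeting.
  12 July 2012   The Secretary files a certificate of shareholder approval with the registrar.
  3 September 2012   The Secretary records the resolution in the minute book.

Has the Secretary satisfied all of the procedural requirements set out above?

Step 1 — counting 55 days from 2 March 2012 (when the board resolution is passed) gives a deadline of 26 April 2012; completed 26 March 2012, before the deadline.
Step 2 — must wait 22 days from 22 April 2012 (end of the 27-day response period, which began when the draft resolution is circulated on 26 March 2012), so not before 14 May 2012; done 19 May 2012 — permitted.
Step 3 — counting 8 days from 19 May 2012 (when notice of the special meeting is given) gives a deadline of 27 May 2012; not done until 30 May 2012, 3 days after the deadline.
The analysis stops there.

No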